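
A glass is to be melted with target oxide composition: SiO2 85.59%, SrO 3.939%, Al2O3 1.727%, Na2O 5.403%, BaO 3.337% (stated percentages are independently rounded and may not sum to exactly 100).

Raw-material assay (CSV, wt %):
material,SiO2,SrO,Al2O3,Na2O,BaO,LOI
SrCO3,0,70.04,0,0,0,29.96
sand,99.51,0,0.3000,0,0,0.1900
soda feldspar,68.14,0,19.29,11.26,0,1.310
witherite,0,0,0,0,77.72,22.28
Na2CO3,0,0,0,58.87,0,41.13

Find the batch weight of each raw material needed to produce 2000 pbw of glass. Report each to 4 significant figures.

In-progress results are shown rounded off to 4 significant figures between the steps; every computation holds full precision from start to finish; each reported number includes exactly one rounding — the derived quantities, including yield, LOI, net glass mass, totals, five oxide percentages, are rebuilt starting from the weights per 2000 pbw of glass at full precision precisely as stated by the problem or answer text.
Target masses of each oxide per 2000 pbw glass:
  SiO2: 85.59% × 2000 = 1712 pbw
  SrO: 3.939% × 2000 = 78.78 pbw
  Al2O3: 1.727% × 2000 = 34.54 pbw
  Na2O: 5.403% × 2000 = 108.1 pbw
  BaO: 3.337% × 2000 = 66.74 pbw
Checking each oxide sum from the weights as reported, per the basis as stated (delivered sums recover each target once rounding is allowed for):
  SiO2: 1615·0.9951 + 153.9·0.6814 = 1712 pbw (target 1712 pbw)
  SrO: 112.5·0.7004 = 78.80 pbw (target 78.78 pbw)
  Al2O3: 1615·0.003000 + 153.9·0.1929 = 34.53 pbw (target 34.54 pbw)
  Na2O: 153.9·0.1126 + 154.1·0.5887 = 108.0 pbw (target 108.1 pbw)
  BaO: 85.87·0.7772 = 66.74 pbw (target 66.74 pbw)
Mass balance on the glass: batch Σ − ignition loss = 2000 pbw (oxide target masses add up to 2000 pbw; basis as stated: 2000 pbw — any gap is answer rounding).
Batch grand total — Σ batch = 2121 pbw; the LOI term Σ batch·LOI equals 121.3 pbw; yield = glass ÷ total batch = 94.28%.

Batch per 2000 pbw glass:
  SrCO3: 112.5 pbw
  sand: 1615 pbw
  soda feldspar: 153.9 pbw
  witherite: 85.87 pbw
  Na2CO3: 154.1 pbw
Total batch = 2121 pbw; LOI loss = 121.3 pbw; yield = 94.28%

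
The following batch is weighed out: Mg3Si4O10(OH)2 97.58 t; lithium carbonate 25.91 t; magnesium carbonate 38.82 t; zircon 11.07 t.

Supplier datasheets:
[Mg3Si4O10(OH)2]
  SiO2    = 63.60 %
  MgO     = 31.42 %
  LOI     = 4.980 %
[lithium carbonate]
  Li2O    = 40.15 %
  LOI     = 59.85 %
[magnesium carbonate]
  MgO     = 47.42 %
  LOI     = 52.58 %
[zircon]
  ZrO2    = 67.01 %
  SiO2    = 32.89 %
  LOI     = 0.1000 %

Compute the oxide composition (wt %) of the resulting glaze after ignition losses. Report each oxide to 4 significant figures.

Glass mass = 132.6 t (batch 173.4 − LOI 40.79).
Composition: ZrO2 5.595%, SiO2 49.55%, Li2O 7.846%, MgO 37.01%

Every computation keeps exact precision all the way through. Intermediates are printed with 4-significant-digit rounding between the steps — each reported result is rounded once only — the derived quantities are recomputed from the weighed amounts for 132.6 t of glass in full precision (ignition loss, the four compositions, glass mass, the totals, the yield) as set out in the problem or answer text.
Oxide-by-oxide delivered mass:
  ZrO2: 11.07·0.6701 = 7.418 t
  SiO2: 97.58·0.6360 + 11.07·0.3289 = 65.70 t
  Li2O: 25.91·0.4015 = 10.40 t
  MgO: 97.58·0.3142 + 38.82·0.4742 = 49.07 t
LOI: 97.58·0.04980 + 25.91·0.5985 + 38.82·0.5258 + 11.07·0.001000 = 40.79 t
The glass mass, total less LOI, = 173.4 − 40.79 = 132.6 t (= the summed oxide contributions)
wt % = oxide mass / glass mass × 100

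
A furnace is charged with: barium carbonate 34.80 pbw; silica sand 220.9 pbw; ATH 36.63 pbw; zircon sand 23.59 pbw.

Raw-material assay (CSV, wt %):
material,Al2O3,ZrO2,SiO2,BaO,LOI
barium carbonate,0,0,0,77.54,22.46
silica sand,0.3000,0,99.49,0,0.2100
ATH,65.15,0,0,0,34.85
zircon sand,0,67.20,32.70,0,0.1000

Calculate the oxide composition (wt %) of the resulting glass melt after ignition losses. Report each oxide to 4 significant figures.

All arithmetic carries full precision in every operation — the intermediate values are shown, rounded to 4 significant figures, in the working — exactly one rounding goes into every reported value — derived quantities, which include ignition loss, the totals, four oxide percentages, net glass mass, the yield, are carried at full precision, as given in the problem or the answer, from the batch weights per 294.9 pbw of glass.
Oxide-by-oxide delivered mass:
  Al2O3: 220.9·0.003000 + 36.63·0.6515 = 24.53 pbw
  ZrO2: 23.59·0.6720 = 15.85 pbw
  SiO2: 220.9·0.9949 + 23.59·0.3270 = 227.5 pbw
  BaO: 34.80·0.7754 = 26.98 pbw
LOI: 34.80·0.2246 + 220.9·0.002100 + 36.63·0.3485 + 23.59·0.001000 = 21.07 pbw
Glass mass = batch − LOI = 315.9 − 21.07 = 294.9 pbw (equal to the oxide-mass sum)
each wt % is 100 × oxide ÷ glass

Glass mass = 294.9 pbw (batch 315.9 − LOI 21.07).
Composition: Al2O3 8.318%, ZrO2 5.376%, SiO2 77.15%, BaO 9.152%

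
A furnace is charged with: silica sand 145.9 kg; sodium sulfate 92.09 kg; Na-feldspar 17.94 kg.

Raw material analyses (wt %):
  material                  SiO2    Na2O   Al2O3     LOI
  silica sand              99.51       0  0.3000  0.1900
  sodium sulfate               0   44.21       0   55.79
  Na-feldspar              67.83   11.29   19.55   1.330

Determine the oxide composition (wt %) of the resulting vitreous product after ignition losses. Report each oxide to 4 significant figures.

All arithmetic holds exact precision end to end; intermediates are shown, rounded to four significant figures, when written out — each reported figure takes a single rounding. Derived quantities, which include glass mass, the totals, LOI, the yield, the three compositions, are rebuilt at full float precision, as they appear in the problem or answer text, starting from the weights at 204.0 kg of glass.
Per-oxide mass from batch:
  SiO2: 145.9·0.9951 + 17.94·0.6783 = 157.4 kg
  Na2O: 92.09·0.4421 + 17.94·0.1129 = 42.74 kg
  Al2O3: 145.9·0.003000 + 17.94·0.1955 = 3.945 kg
LOI: 145.9·0.001900 + 92.09·0.5579 + 17.94·0.01330 = 51.89 kg
The glass mass, total less LOI, = 255.9 − 51.89 = 204.0 kg (the oxide masses sum to this)
oxide / glass × 100 gives the wt %

Glass mass = 204.0 kg (batch 255.9 − LOI 51.89).
Composition: SiO2 77.12%, Na2O 20.95%, Al2O3 1.933%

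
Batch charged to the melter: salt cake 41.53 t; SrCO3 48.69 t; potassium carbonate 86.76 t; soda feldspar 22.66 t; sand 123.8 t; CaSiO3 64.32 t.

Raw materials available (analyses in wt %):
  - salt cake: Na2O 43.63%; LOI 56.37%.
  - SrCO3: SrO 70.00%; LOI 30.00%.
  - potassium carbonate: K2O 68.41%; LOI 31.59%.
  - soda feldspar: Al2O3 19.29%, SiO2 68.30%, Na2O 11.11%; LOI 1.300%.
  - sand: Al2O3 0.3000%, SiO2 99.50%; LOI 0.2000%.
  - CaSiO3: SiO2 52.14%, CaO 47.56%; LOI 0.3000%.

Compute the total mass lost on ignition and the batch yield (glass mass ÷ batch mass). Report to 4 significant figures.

In-progress results are shown, rounded to 4 significant digits, across the worked steps; the whole derivation runs at exact precision from first step to last. Every reported result is rounded once only; the derived quantities are carried using the weight values for 321.6 t of glass in exact precision (totals, glass mass, yield, LOI, six oxide percentages), exactly as shown in problem or answer.
Material-by-material LOI:
  salt cake: 41.53 × 0.5637 = 23.41 t
  SrCO3: 48.69 × 0.3000 = 14.61 t
  potassium carbonate: 86.76 × 0.3159 = 27.41 t
  soda feldspar: 22.66 × 0.01300 = 0.2946 t
  sand: 123.8 × 0.002000 = 0.2476 t
  CaSiO3: 64.32 × 0.003000 = 0.1930 t
Total LOI = 66.16 t
Glass = batch − LOI = 387.8 − 66.16 = 321.6 t

LOI loss = 66.16 t; glass = 321.6 t; yield = 82.94%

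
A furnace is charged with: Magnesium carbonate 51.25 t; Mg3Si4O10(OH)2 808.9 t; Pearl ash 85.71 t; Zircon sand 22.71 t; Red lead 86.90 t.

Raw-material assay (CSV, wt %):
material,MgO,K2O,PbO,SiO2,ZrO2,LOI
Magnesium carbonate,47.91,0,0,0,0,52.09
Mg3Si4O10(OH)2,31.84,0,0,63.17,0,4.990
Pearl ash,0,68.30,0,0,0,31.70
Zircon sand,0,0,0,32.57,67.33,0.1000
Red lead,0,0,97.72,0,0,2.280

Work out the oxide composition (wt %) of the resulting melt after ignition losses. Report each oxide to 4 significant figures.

Mid-chain values are shown with 4-significant-figure rounding within the worked lines. Full float precision is kept at all times. Every reported value is rounded exactly once. Derived quantities are carried at full float precision (LOI, the five compositions, yield, glass mass, totals) starting from the weights per 959.2 t of glass as they appear in the problem or the answer.
Per-oxide mass from batch:
  MgO: 51.25·0.4791 + 808.9·0.3184 = 282.1 t
  K2O: 85.71·0.6830 = 58.54 t
  PbO: 86.90·0.9772 = 84.92 t
  SiO2: 808.9·0.6317 + 22.71·0.3257 = 518.4 t
  ZrO2: 22.71·0.6733 = 15.29 t
LOI: 51.25·0.5209 + 808.9·0.04990 + 85.71·0.3170 + 22.71·0.001000 + 86.90·0.02280 = 96.23 t
Glass = total batch minus LOI = 1055 − 96.23 = 959.2 t (= Σ oxide masses)
oxide / glass × 100 gives the wt %

Glass mass = 959.2 t (batch 1055 − LOI 96.23).
Composition: MgO 29.41%, K2O 6.103%, PbO 8.853%, SiO2 54.04%, ZrO2 1.594%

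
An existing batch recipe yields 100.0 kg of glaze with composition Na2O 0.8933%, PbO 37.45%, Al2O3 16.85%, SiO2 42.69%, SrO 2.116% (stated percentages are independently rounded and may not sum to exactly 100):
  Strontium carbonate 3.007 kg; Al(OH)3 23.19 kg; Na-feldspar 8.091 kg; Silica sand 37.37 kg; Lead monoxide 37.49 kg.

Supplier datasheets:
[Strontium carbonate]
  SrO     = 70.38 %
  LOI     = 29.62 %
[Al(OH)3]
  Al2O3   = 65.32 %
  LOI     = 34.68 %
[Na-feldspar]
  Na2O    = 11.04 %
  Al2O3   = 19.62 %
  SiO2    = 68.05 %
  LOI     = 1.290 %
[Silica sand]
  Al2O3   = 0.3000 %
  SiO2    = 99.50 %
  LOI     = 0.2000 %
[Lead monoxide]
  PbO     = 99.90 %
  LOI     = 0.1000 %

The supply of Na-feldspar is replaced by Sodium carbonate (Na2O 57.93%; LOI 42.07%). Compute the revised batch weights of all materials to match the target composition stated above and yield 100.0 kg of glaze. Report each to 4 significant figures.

Revised batch per 100.0 kg glaze:
  Strontium carbonate: 3.007 kg
  Al(OH)3: 25.60 kg
  Sodium carbonate: 1.542 kg
  Silica sand: 42.90 kg
  Lead monoxide: 37.49 kg
Total batch = 110.5 kg; LOI loss = 10.54 kg

Each numeric step maintains full float precision in every operation — rounding to four significant digits applies to every in-between result as shown; exactly one rounding lands on each reported value. The derived quantities (yield, the five compositions, the totals, LOI, net glass mass) are re-derived from the weighed amounts at 100.0 kg of glass at full float precision, as set out in the problem or the answer.
Target masses of each oxide per 100.0 kg glaze:
  Na2O: 0.8933% × 100.0 = 0.8933 kg
  PbO: 37.45% × 100.0 = 37.45 kg
  Al2O3: 16.85% × 100.0 = 16.85 kg
  SiO2: 42.69% × 100.0 = 42.69 kg
  SrO: 2.116% × 100.0 = 2.116 kg
Sums-versus-targets review with the batch weights as given, on the stated basis (every target is met by its sum inside rounding margins):
  Na2O: 1.542·0.5793 = 0.8933 kg (target 0.8933 kg)
  PbO: 37.49·0.9990 = 37.45 kg (target 37.45 kg)
  Al2O3: 25.60·0.6532 + 42.90·0.003000 = 16.85 kg (target 16.85 kg)
  SiO2: 42.90·0.9950 = 42.69 kg (target 42.69 kg)
  SrO: 3.007·0.7038 = 2.116 kg (target 2.116 kg)
Mass balance on the glass: batch Σ − ignition loss = 100.0 kg (targets for the oxides total 100.0 kg; the stated basis being 100.0 kg — differing by rounding only).
Total batch = Σ batch = 110.5 kg; Σ batch·LOI gives LOI loss = 10.54 kg; yield, glass over the total, = 90.46%.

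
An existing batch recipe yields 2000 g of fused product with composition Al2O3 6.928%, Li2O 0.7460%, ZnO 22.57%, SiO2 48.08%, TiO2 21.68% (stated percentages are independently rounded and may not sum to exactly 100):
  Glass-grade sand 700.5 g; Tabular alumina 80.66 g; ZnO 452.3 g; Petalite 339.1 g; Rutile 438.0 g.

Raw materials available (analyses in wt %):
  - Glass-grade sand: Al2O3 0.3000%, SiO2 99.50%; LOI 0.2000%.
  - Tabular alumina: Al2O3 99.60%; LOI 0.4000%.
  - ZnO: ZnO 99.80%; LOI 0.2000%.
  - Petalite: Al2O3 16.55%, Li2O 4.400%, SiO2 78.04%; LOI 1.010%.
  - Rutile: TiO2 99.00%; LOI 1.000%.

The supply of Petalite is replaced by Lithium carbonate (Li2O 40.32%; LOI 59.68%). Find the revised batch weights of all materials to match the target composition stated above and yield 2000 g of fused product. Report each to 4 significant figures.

Revised batch per 2000 g fused product:
  Glass-grade sand: 966.4 g
  Tabular alumina: 136.2 g
  ZnO: 452.3 g
  Lithium carbonate: 37.00 g
  Rutile: 438.0 g
Total batch = 2030 g; LOI loss = 29.84 g

The working math keeps exact precision through the solve; working values are displayed, rounded to 4 significant figures, on the page. Each reported result takes just one rounding. Derived quantities are re-derived in full float precision (ignition loss, five oxide percentages, totals, net glass mass, yield) from the batch weights on 2000 g of glass, precisely as stated by question or answer.
Oxide-by-oxide targets in 2000 g fused product:
  Al2O3: 6.928% × 2000 = 138.6 g
  Li2O: 0.7460% × 2000 = 14.92 g
  ZnO: 22.57% × 2000 = 451.4 g
  SiO2: 48.08% × 2000 = 961.6 g
  TiO2: 21.68% × 2000 = 433.6 g
Balance tally, oxide-wise, with the batch weights as given, against the basis in use (delivered sums recover each target once rounding is allowed for):
  Al2O3: 966.4·0.003000 + 136.2·0.9960 = 138.6 g (target 138.6 g)
  Li2O: 37.00·0.4032 = 14.92 g (target 14.92 g)
  ZnO: 452.3·0.9980 = 451.4 g (target 451.4 g)
  SiO2: 966.4·0.9950 = 961.6 g (target 961.6 g)
  TiO2: 438.0·0.9900 = 433.6 g (target 433.6 g)
Consistency of the glass mass: whole batch net of LOI = 2000 g (summing oxide targets gives 2000 g; against the stated basis, 2000 g — rounding explains the deltas).
Summing the batch: Σ batch = 2030 g; ignition loss, Σ(batch × LOI) = 29.84 g; glass ÷ batch gives a yield of 98.53%.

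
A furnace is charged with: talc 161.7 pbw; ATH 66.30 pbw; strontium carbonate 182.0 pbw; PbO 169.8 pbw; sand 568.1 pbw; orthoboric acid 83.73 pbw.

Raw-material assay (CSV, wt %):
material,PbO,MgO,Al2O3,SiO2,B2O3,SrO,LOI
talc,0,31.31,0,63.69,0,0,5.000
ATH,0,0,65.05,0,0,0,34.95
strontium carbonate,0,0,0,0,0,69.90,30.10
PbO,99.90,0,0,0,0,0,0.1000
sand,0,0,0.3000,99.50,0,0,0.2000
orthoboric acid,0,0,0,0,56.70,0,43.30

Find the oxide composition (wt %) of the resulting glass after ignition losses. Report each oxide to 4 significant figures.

Glass mass = 1108 pbw (batch 1232 − LOI 123.6).
Composition: PbO 15.31%, MgO 4.569%, Al2O3 4.046%, SiO2 60.31%, B2O3 4.285%, SrO 11.48%

In-progress results are displayed rounded to 4 significant figures across the worked steps. All arithmetic keeps exact precision at each step; every reported result is rounded just once. The derived quantities are recomputed using the weight values for 1108 pbw of glass in full float precision (LOI, net glass mass, the totals, the yield, the six compositions), as written in the problem or answer text.
What the batch supplies per oxide:
  PbO: 169.8·0.9990 = 169.6 pbw
  MgO: 161.7·0.3131 = 50.63 pbw
  Al2O3: 66.30·0.6505 + 568.1·0.003000 = 44.83 pbw
  SiO2: 161.7·0.6369 + 568.1·0.9950 = 668.2 pbw
  B2O3: 83.73·0.5670 = 47.47 pbw
  SrO: 182.0·0.6990 = 127.2 pbw
LOI: 161.7·0.05000 + 66.30·0.3495 + 182.0·0.3010 + 169.8·0.001000 + 568.1·0.002000 + 83.73·0.4330 = 123.6 pbw
Glass mass = batch − LOI = 1232 − 123.6 = 1108 pbw (equal to the oxide-mass sum)
wt %: oxide over glass, times 100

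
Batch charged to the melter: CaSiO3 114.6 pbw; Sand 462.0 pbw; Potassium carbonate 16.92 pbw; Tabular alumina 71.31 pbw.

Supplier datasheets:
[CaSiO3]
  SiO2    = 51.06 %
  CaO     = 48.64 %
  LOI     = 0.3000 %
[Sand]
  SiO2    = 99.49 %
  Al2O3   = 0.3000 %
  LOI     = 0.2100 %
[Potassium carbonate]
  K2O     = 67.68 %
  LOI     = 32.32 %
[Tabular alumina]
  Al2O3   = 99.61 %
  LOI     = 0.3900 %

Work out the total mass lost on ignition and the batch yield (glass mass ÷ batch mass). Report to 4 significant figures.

LOI loss = 7.061 pbw; glass = 657.8 pbw; yield = 98.94%

Exact precision is held all the way through. Mid-chain values are displayed (rounded to 4 significant digits) in the working. Each reported number is rounded a single time — the derived quantities (totals, the four compositions, glass mass, ignition loss, yield) are computed in exact precision from the weighed amounts for 657.8 pbw of glass as written in the problem or answer text.
Per-material ignition loss:
  CaSiO3: 114.6 × 0.003000 = 0.3438 pbw
  Sand: 462.0 × 0.002100 = 0.9702 pbw
  Potassium carbonate: 16.92 × 0.3232 = 5.469 pbw
  Tabular alumina: 71.31 × 0.003900 = 0.2781 pbw
Total LOI = 7.061 pbw
Glass = batch − LOI = 664.8 − 7.061 = 657.8 pbw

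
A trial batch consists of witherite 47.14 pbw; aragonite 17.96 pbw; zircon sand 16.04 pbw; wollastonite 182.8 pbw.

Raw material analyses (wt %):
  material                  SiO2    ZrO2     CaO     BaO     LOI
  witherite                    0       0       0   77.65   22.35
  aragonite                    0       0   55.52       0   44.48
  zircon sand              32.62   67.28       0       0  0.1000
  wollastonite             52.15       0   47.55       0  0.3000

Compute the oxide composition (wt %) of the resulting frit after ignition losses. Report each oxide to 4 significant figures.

All arithmetic runs at exact precision at every stage; in-progress results appear, with 4-significant-digit rounding, across the worked steps. Every reported figure carries a single rounding; the derived quantities (the totals, the four compositions, net glass mass, LOI, yield) are re-derived starting from the weights on 244.9 pbw of glass in full precision, as given in the question or the answer.
Oxide-by-oxide delivered mass:
  SiO2: 16.04·0.3262 + 182.8·0.5215 = 100.6 pbw
  ZrO2: 16.04·0.6728 = 10.79 pbw
  CaO: 17.96·0.5552 + 182.8·0.4755 = 96.89 pbw
  BaO: 47.14·0.7765 = 36.60 pbw
LOI: 47.14·0.2235 + 17.96·0.4448 + 16.04·0.001000 + 182.8·0.003000 = 19.09 pbw
batch − LOI leaves glass = 263.9 − 19.09 = 244.9 pbw (equal to the oxide-mass sum)
wt %: oxide over glass, times 100

Glass mass = 244.9 pbw (batch 263.9 − LOI 19.09).
Composition: SiO2 41.07%, ZrO2 4.407%, CaO 39.57%, BaO 14.95%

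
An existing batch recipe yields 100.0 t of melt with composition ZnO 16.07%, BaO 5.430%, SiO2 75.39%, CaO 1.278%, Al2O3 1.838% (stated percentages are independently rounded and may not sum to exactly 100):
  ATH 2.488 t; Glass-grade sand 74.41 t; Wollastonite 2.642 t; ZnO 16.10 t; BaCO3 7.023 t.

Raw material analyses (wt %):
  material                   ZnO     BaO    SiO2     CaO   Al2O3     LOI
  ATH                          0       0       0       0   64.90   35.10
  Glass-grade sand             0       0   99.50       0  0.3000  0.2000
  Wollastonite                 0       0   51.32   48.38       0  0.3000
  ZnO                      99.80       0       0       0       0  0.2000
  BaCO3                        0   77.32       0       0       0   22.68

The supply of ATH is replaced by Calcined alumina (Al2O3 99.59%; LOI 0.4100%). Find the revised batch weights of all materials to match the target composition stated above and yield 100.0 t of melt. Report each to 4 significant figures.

Revised batch per 100.0 t melt:
  Calcined alumina: 1.621 t
  Glass-grade sand: 74.41 t
  Wollastonite: 2.642 t
  ZnO: 16.10 t
  BaCO3: 7.023 t
Total batch = 101.8 t; LOI loss = 1.788 t

Intermediates appear with 4-significant-figure rounding within the worked lines; all internal work keeps full float precision in all steps — a single rounding yields each reported value; derived quantities are computed using the weight values on 100.0 t of glass in full precision (yield, totals, ignition loss, the five compositions, net glass mass) as given in problem or answer.
Oxide mass targets, per 100.0 t melt:
  ZnO: 16.07% × 100.0 = 16.07 t
  BaO: 5.430% × 100.0 = 5.430 t
  SiO2: 75.39% × 100.0 = 75.39 t
  CaO: 1.278% × 100.0 = 1.278 t
  Al2O3: 1.838% × 100.0 = 1.838 t
Mass-balance tally per oxide per the reported batch figures, at the basis given (sums match the target masses once rounding is allowed for):
  ZnO: 16.10·0.9980 = 16.07 t (target 16.07 t)
  BaO: 7.023·0.7732 = 5.430 t (target 5.430 t)
  SiO2: 74.41·0.9950 + 2.642·0.5132 = 75.39 t (target 75.39 t)
  CaO: 2.642·0.4838 = 1.278 t (target 1.278 t)
  Al2O3: 1.621·0.9959 + 74.41·0.003000 = 1.838 t (target 1.838 t)
Consistency of the glass mass: whole batch net of LOI = 100.0 t (targets for the oxides total 100.0 t; with the basis standing at 100.0 t — deltas are rounding alone).
Batch grand total — Σ batch = 101.8 t; the LOI term Σ batch·LOI equals 1.788 t; yield, glass over the total, = 98.24%.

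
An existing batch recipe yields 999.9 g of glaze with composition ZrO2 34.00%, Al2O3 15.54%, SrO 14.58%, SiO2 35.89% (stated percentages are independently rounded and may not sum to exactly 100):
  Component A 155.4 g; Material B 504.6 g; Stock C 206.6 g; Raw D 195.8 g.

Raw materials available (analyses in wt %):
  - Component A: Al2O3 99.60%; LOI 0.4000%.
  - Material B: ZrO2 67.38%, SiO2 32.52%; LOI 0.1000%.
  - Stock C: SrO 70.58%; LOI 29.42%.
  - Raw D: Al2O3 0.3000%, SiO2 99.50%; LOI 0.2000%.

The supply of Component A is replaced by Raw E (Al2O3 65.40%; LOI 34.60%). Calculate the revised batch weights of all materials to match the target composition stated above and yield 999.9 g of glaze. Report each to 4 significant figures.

Revised batch per 999.9 g glaze:
  Raw E: 236.7 g
  Material B: 504.6 g
  Stock C: 206.6 g
  Raw D: 195.8 g
Total batch = 1144 g; LOI loss = 143.6 g

Intermediates appear rounded off to 4 significant digits in the working; every computation holds full precision in all steps; each reported figure takes just one rounding — derived quantities (LOI, four oxide percentages, the totals, glass mass, the yield) are recomputed in full precision using the weight values per 999.9 g of glass as set out in question or answer.
Target oxide masses per 999.9 g glaze:
  ZrO2: 34.00% × 999.9 = 340.0 g
  Al2O3: 15.54% × 999.9 = 155.4 g
  SrO: 14.58% × 999.9 = 145.8 g
  SiO2: 35.89% × 999.9 = 358.9 g
Oxide-by-oxide audit working from each reported weight, on the stated basis (each sum matches its target mass modulo rounding of the values):
  ZrO2: 504.6·0.6738 = 340.0 g (target 340.0 g)
  Al2O3: 236.7·0.6540 + 195.8·0.003000 = 155.4 g (target 155.4 g)
  SrO: 206.6·0.7058 = 145.8 g (target 145.8 g)
  SiO2: 504.6·0.3252 + 195.8·0.9950 = 358.9 g (target 358.9 g)
Glass-mass sanity pass: the batch minus its LOI: 1000 g (oxide target masses add up to 1000 g; stated basis 999.9 g — differing by rounding only).
Batch grand total — Σ batch = 1144 g; the LOI term Σ batch·LOI equals 143.6 g; yield: glass divided by total = 87.45%.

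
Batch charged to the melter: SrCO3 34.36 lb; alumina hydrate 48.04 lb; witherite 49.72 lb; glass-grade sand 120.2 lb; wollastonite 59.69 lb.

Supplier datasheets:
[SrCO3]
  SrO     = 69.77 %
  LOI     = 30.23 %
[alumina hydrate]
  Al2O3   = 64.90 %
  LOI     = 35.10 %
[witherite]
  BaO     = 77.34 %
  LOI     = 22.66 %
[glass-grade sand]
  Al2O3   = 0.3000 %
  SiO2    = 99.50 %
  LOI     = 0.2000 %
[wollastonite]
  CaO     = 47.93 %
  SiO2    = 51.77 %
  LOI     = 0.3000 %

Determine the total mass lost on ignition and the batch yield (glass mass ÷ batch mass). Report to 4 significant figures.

LOI loss = 38.94 lb; glass = 273.1 lb; yield = 87.52%

Values along the way are shown, rounded to four significant digits, when written out; full float precision is maintained throughout. Each reported result is rounded just once; derived quantities, including net glass mass, yield, LOI, the totals, the five compositions, are re-derived using the weight values for 273.1 lb of glass at full float precision as given in problem or answer.
Per-material ignition loss:
  SrCO3: 34.36 × 0.3023 = 10.39 lb
  alumina hydrate: 48.04 × 0.3510 = 16.86 lb
  witherite: 49.72 × 0.2266 = 11.27 lb
  glass-grade sand: 120.2 × 0.002000 = 0.2404 lb
  wollastonite: 59.69 × 0.003000 = 0.1791 lb
Total LOI = 38.94 lb
Glass = batch − LOI = 312.0 − 38.94 = 273.1 lb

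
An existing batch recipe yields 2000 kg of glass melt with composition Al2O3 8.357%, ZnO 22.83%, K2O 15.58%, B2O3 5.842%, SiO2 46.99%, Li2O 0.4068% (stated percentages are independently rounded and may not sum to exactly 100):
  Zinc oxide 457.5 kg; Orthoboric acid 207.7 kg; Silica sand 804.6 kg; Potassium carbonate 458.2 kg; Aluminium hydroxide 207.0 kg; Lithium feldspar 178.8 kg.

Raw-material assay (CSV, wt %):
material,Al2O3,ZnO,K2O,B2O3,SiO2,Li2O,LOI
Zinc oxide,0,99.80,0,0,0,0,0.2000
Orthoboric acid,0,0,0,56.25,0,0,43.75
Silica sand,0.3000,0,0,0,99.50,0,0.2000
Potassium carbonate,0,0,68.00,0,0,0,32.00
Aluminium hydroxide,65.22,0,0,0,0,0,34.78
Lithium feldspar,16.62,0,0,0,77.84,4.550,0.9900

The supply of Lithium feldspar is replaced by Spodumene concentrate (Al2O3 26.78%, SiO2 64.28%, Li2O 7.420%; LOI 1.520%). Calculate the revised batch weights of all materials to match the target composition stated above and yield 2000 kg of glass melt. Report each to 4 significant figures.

Values along the way are printed (rounded to four significant figures) at each printed step — the working math keeps full precision through every step. A single rounding yields each reported result; derived quantities are recomputed from the weighed amounts at 2000 kg of glass at full precision (ignition loss, glass mass, totals, the six compositions, yield) as given in the question or the answer.
The oxide mass targets at 2000 kg glass melt:
  Al2O3: 8.357% × 2000 = 167.1 kg
  ZnO: 22.83% × 2000 = 456.6 kg
  K2O: 15.58% × 2000 = 311.6 kg
  B2O3: 5.842% × 2000 = 116.8 kg
  SiO2: 46.99% × 2000 = 939.8 kg
  Li2O: 0.4068% × 2000 = 8.136 kg
Verifying the oxide balance with the batch weights as given, per the basis as stated (sums match the target masses up to rounding of the answer):
  Al2O3: 873.7·0.003000 + 207.2·0.6522 + 109.6·0.2678 = 167.1 kg (target 167.1 kg)
  ZnO: 457.5·0.9980 = 456.6 kg (target 456.6 kg)
  K2O: 458.2·0.6800 = 311.6 kg (target 311.6 kg)
  B2O3: 207.7·0.5625 = 116.8 kg (target 116.8 kg)
  SiO2: 873.7·0.9950 + 109.6·0.6428 = 939.8 kg (target 939.8 kg)
  Li2O: 109.6·0.07420 = 8.132 kg (target 8.136 kg)
Glass mass check: the batch minus its LOI: 2000 kg (targets for the oxides total 2000 kg; with the basis standing at 2000 kg — deltas are rounding alone).
Batch total: Σ batch = 2314 kg; LOI removed, Σ of batch·LOI: 313.9 kg; yield = glass ÷ total batch = 86.43%.

Revised batch per 2000 kg glass melt:
  Zinc oxide: 457.5 kg
  Orthoboric acid: 207.7 kg
  Silica sand: 873.7 kg
  Potassium carbonate: 458.2 kg
  Aluminium hydroxide: 207.2 kg
  Spodumene concentrate: 109.6 kg
Total batch = 2314 kg; LOI loss = 313.9 kg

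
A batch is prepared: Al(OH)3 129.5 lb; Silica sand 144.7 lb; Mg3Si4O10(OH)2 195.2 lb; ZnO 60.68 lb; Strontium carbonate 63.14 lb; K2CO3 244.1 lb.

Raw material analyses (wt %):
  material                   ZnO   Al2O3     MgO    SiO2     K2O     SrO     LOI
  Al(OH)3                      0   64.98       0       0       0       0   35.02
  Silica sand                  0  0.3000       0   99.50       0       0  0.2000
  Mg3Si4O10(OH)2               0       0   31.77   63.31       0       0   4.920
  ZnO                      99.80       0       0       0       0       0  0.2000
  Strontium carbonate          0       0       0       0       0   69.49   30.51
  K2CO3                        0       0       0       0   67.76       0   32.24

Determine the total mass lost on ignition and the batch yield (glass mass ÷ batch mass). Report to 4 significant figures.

LOI loss = 153.3 lb; glass = 684.0 lb; yield = 81.69%

The whole derivation carries full float precision through the solve. Mid-chain values appear with 4-significant-figure rounding across the worked steps. Exactly one rounding goes into each reported number — derived quantities are re-derived from the weighed amounts on 684.0 lb of glass in full precision (the totals, net glass mass, ignition loss, the yield, six oxide percentages), as written in the problem or answer text.
Material-by-material LOI:
  Al(OH)3: 129.5 × 0.3502 = 45.35 lb
  Silica sand: 144.7 × 0.002000 = 0.2894 lb
  Mg3Si4O10(OH)2: 195.2 × 0.04920 = 9.604 lb
  ZnO: 60.68 × 0.002000 = 0.1214 lb
  Strontium carbonate: 63.14 × 0.3051 = 19.26 lb
  K2CO3: 244.1 × 0.3224 = 78.70 lb
Total LOI = 153.3 lb
Glass = batch − LOI = 837.3 − 153.3 = 684.0 lb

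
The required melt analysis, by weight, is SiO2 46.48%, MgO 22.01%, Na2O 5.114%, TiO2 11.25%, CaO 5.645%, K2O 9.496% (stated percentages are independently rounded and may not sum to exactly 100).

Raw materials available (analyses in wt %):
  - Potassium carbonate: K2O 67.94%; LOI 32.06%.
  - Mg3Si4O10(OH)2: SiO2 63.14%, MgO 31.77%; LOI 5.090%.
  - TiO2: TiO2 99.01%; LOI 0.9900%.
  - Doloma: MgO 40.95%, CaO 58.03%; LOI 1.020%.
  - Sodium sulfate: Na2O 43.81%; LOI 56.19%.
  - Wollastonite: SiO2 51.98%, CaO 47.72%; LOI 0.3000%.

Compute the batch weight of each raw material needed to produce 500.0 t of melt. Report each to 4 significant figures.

Each numeric step runs at full precision at each step. The intermediate values are shown, rounded to 4 significant digits, across the worked steps — every reported result takes just one rounding. All derived quantities (totals, net glass mass, yield, ignition loss, six oxide percentages) are recomputed from the batch weights for 500.0 t of glass in exact precision as written in the problem or the answer.
Oxide-by-oxide targets in 500.0 t melt:
  SiO2: 46.48% × 500.0 = 232.4 t
  MgO: 22.01% × 500.0 = 110.0 t
  Na2O: 5.114% × 500.0 = 25.57 t
  TiO2: 11.25% × 500.0 = 56.25 t
  CaO: 5.645% × 500.0 = 28.22 t
  K2O: 9.496% × 500.0 = 47.48 t
Mass-balance tally per oxide from the weights as reported, on the stated basis (every target is met by its sum exact up to rounding of places):
  SiO2: 331.2·0.6314 + 44.80·0.5198 = 232.4 t (target 232.4 t)
  MgO: 331.2·0.3177 + 11.80·0.4095 = 110.1 t (target 110.0 t)
  Na2O: 58.37·0.4381 = 25.57 t (target 25.57 t)
  TiO2: 56.81·0.9901 = 56.25 t (target 56.25 t)
  CaO: 11.80·0.5803 + 44.80·0.4772 = 28.23 t (target 28.22 t)
  K2O: 69.89·0.6794 = 47.48 t (target 47.48 t)
Glass-mass sanity pass: net batch after ignition = 500.0 t (the Σ of target masses is 500.0 t; stated basis 500.0 t — any gap is answer rounding).
Summing the batch: Σ batch = 572.9 t; ignition loss, Σ(batch × LOI) = 72.88 t; yield = glass ÷ total batch = 87.28%.

Batch per 500.0 t melt:
  Potassium carbonate: 69.89 t
  Mg3Si4O10(OH)2: 331.2 t
  TiO2: 56.81 t
  Doloma: 11.80 t
  Sodium sulfate: 58.37 t
  Wollastonite: 44.80 t
Total batch = 572.9 t; LOI loss = 72.88 t; yield = 87.28%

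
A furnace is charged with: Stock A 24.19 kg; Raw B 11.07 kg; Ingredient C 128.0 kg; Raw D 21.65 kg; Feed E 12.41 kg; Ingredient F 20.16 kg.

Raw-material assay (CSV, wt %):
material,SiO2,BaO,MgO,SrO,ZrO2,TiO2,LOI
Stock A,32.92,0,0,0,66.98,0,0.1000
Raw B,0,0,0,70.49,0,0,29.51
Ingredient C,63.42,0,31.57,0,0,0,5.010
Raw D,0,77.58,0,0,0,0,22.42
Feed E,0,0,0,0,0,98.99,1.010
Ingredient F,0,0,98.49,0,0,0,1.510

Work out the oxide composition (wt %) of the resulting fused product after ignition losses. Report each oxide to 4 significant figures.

Glass mass = 202.5 kg (batch 217.5 − LOI 14.99).
Composition: SiO2 44.02%, BaO 8.295%, MgO 29.76%, SrO 3.854%, ZrO2 8.002%, TiO2 6.067%

Every computation runs at exact precision through the solve; in-progress results appear (rounded to four significant figures) across the worked steps. Every reported result takes a single rounding; the derived quantities, which include net glass mass, the totals, ignition loss, yield, the six compositions, are carried at full float precision, as written in the problem or the answer, from the batch weights per 202.5 kg of glass.
Delivered oxide masses:
  SiO2: 24.19·0.3292 + 128.0·0.6342 = 89.14 kg
  BaO: 21.65·0.7758 = 16.80 kg
  MgO: 128.0·0.3157 + 20.16·0.9849 = 60.27 kg
  SrO: 11.07·0.7049 = 7.803 kg
  ZrO2: 24.19·0.6698 = 16.20 kg
  TiO2: 12.41·0.9899 = 12.28 kg
LOI: 24.19·0.001000 + 11.07·0.2951 + 128.0·0.05010 + 21.65·0.2242 + 12.41·0.01010 + 20.16·0.01510 = 14.99 kg
Glass = total batch minus LOI = 217.5 − 14.99 = 202.5 kg (matching Σ of the oxides)
wt % = oxide mass / glass mass × 100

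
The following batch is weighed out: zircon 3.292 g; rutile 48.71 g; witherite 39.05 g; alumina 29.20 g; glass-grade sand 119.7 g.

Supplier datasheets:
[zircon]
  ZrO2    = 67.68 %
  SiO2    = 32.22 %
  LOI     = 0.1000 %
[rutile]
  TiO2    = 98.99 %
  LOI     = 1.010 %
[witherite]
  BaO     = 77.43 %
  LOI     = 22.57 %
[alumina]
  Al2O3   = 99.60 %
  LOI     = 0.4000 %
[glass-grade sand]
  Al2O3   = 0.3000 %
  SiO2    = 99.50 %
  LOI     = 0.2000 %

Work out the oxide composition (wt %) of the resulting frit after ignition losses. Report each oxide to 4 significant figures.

Working values appear rounded to 4 significant digits on the page; the working math holds full float precision in all steps. Every reported result is rounded exactly once. All derived quantities are re-derived using the weight values at 230.3 g of glass at full float precision (the totals, yield, ignition loss, the five compositions, glass mass), exactly as printed in the problem or the answer.
Mass of each oxide from the mix:
  BaO: 39.05·0.7743 = 30.24 g
  ZrO2: 3.292·0.6768 = 2.228 g
  Al2O3: 29.20·0.9960 + 119.7·0.003000 = 29.44 g
  TiO2: 48.71·0.9899 = 48.22 g
  SiO2: 3.292·0.3222 + 119.7·0.9950 = 120.2 g
LOI: 3.292·0.001000 + 48.71·0.01010 + 39.05·0.2257 + 29.20·0.004000 + 119.7·0.002000 = 9.665 g
batch − LOI leaves glass = 240.0 − 9.665 = 230.3 g (consistent with Σ oxide mass)
each oxide over glass, ×100, is wt %

Glass mass = 230.3 g (batch 240.0 − LOI 9.665).
Composition: BaO 13.13%, ZrO2 0.9675%, Al2O3 12.79%, TiO2 20.94%, SiO2 52.18%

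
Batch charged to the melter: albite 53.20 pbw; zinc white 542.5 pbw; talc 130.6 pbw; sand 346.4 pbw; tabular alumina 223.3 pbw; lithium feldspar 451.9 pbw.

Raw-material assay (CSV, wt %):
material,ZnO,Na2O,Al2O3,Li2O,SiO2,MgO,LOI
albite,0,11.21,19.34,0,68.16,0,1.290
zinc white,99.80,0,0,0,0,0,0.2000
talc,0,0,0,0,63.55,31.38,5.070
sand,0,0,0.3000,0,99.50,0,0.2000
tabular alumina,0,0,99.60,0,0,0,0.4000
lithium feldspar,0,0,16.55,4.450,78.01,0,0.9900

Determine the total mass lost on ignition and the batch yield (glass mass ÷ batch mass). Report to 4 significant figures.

Rounding to four significant digits applies to every working value as displayed. All internal work keeps full float precision from first step to last — every reported value undergoes a single rounding — derived quantities, including totals, glass mass, LOI, the yield, the six compositions, are carried using the weight values per 1733 pbw of glass in full float precision as written in question or answer.
Material-by-material LOI:
  albite: 53.20 × 0.01290 = 0.6863 pbw
  zinc white: 542.5 × 0.002000 = 1.085 pbw
  talc: 130.6 × 0.05070 = 6.621 pbw
  sand: 346.4 × 0.002000 = 0.6928 pbw
  tabular alumina: 223.3 × 0.004000 = 0.8932 pbw
  lithium feldspar: 451.9 × 0.009900 = 4.474 pbw
Total LOI = 14.45 pbw
Glass = batch − LOI = 1748 − 14.45 = 1733 pbw

LOI loss = 14.45 pbw; glass = 1733 pbw; yield = 99.17%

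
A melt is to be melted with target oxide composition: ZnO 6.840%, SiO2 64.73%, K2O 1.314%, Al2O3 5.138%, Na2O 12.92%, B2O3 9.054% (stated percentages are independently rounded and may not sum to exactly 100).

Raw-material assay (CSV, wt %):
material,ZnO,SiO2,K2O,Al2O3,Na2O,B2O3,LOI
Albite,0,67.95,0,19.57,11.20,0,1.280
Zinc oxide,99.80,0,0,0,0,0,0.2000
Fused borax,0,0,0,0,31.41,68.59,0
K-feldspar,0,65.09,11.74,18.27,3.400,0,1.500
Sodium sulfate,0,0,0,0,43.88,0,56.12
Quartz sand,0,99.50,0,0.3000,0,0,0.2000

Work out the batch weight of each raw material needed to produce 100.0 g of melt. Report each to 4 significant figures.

The whole derivation maintains full float precision at each step; the intermediate values appear with 4-significant-figure rounding at each printed step. Every reported number receives exactly one rounding. Derived quantities (six oxide percentages, net glass mass, totals, LOI, yield) are carried using the weight values per 100.0 g of glass in full precision as written in the problem or answer text.
Target masses of each oxide per 100.0 g melt:
  ZnO: 6.840% × 100.0 = 6.840 g
  SiO2: 64.73% × 100.0 = 64.73 g
  K2O: 1.314% × 100.0 = 1.314 g
  Al2O3: 5.138% × 100.0 = 5.138 g
  Na2O: 12.92% × 100.0 = 12.92 g
  B2O3: 9.054% × 100.0 = 9.054 g
Oxide-by-oxide audit on the weights just shown, on the stated basis (sums match the target masses within answer rounding):
  ZnO: 6.854·0.9980 = 6.840 g (target 6.840 g)
  SiO2: 15.08·0.6795 + 11.19·0.6509 + 47.44·0.9950 = 64.73 g (target 64.73 g)
  K2O: 11.19·0.1174 = 1.314 g (target 1.314 g)
  Al2O3: 15.08·0.1957 + 11.19·0.1827 + 47.44·0.003000 = 5.138 g (target 5.138 g)
  Na2O: 15.08·0.1120 + 13.20·0.3141 + 11.19·0.03400 + 15.28·0.4388 = 12.92 g (target 12.92 g)
  B2O3: 13.20·0.6859 = 9.054 g (target 9.054 g)
Consistency of the glass mass: Σ batch − LOI loss = 100.0 g (oxide target masses add up to 100.0 g; against the stated basis, 100.0 g — rounding explains the deltas).
Total batch = Σ batch = 109.0 g; LOI loss = Σ batch·LOI = 9.045 g; yield, glass over the total, = 91.71%.

Batch per 100.0 g melt:
  Albite: 15.08 g
  Zinc oxide: 6.854 g
  Fused borax: 13.20 g
  K-feldspar: 11.19 g
  Sodium sulfate: 15.28 g
  Quartz sand: 47.44 g
Total batch = 109.0 g; LOI loss = 9.045 g; yield = 91.71%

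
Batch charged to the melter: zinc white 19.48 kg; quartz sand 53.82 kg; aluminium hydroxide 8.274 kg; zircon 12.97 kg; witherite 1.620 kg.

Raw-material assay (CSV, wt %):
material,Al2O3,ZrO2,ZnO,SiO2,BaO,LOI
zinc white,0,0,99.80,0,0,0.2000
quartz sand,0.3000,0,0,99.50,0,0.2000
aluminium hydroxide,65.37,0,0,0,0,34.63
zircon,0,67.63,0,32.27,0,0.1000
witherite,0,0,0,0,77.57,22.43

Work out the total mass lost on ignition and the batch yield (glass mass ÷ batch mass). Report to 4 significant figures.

LOI loss = 3.388 kg; glass = 92.78 kg; yield = 96.48%

All arithmetic holds full precision through the solve; working values are printed, rounded to four significant figures, when written out — every reported result receives exactly one rounding; all derived quantities, including the yield, the five compositions, LOI, totals, net glass mass, are computed using the weight values for 92.78 kg of glass in full float precision, as they appear in the question or the answer.
Ignition loss by material:
  zinc white: 19.48 × 0.002000 = 0.03896 kg
  quartz sand: 53.82 × 0.002000 = 0.1076 kg
  aluminium hydroxide: 8.274 × 0.3463 = 2.865 kg
  zircon: 12.97 × 0.001000 = 0.01297 kg
  witherite: 1.620 × 0.2243 = 0.3634 kg
Total LOI = 3.388 kg
Glass = batch − LOI = 96.16 − 3.388 = 92.78 kg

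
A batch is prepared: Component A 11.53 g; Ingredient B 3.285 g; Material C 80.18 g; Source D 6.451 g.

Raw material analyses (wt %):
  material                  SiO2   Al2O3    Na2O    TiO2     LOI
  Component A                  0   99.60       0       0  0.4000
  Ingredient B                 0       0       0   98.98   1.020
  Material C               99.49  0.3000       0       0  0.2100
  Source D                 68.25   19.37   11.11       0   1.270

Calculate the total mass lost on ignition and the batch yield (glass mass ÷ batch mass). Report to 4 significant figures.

LOI loss = 0.3299 g; glass = 101.1 g; yield = 99.67%

The intermediate values appear, rounded to four significant digits, within the worked lines; the whole derivation holds full float precision through every step. Every reported figure is rounded once only; the derived quantities, which include yield, net glass mass, the totals, ignition loss, four oxide percentages, are rebuilt in full float precision, as set out in the question or the answer, from the batch weights on 101.1 g of glass.
Each material's LOI contribution:
  Component A: 11.53 × 0.004000 = 0.04612 g
  Ingredient B: 3.285 × 0.01020 = 0.03351 g
  Material C: 80.18 × 0.002100 = 0.1684 g
  Source D: 6.451 × 0.01270 = 0.08193 g
Total LOI = 0.3299 g
Glass = batch − LOI = 101.4 − 0.3299 = 101.1 g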